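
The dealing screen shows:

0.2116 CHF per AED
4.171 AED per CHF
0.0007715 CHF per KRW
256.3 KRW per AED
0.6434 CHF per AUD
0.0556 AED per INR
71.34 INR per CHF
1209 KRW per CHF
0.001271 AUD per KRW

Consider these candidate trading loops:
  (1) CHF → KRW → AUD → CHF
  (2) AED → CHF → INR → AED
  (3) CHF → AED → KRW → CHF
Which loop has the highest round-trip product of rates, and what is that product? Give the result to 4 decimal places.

0.9887

(1) 1209 × 0.001271 × 0.6434 = 0.98867
(2) 0.2116 × 71.34 × 0.0556 = 0.83931
(3) 4.171 × 256.3 × 0.0007715 = 0.82475
Highest is cycle (1) at 0.9887 (≤1, no arbitrage).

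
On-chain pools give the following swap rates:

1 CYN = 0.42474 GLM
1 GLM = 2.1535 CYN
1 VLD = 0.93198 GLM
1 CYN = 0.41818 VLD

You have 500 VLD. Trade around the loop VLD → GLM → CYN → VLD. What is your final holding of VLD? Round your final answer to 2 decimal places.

500 VLD × 0.93198 = 465.99 GLM
465.99 GLM × 2.1535 = 1003.509465 CYN
1003.509465 CYN × 0.41818 = 419.6475880737 VLD

419.65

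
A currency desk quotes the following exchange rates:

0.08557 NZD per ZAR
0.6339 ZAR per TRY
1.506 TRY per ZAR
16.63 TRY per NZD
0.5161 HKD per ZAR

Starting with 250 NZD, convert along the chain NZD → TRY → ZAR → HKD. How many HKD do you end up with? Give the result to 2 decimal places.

250 NZD × 16.63 = 4157.5 TRY
4157.5 TRY × 0.6339 = 2635.43925 ZAR
2635.43925 ZAR × 0.5161 = 1360.150196925 HKD

1360.15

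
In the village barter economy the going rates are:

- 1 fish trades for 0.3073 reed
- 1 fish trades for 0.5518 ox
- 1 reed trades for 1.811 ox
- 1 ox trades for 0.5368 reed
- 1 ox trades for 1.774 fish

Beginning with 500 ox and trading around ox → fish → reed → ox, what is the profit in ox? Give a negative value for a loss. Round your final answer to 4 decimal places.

500 ox × 1.774 = 887 fish
887 fish × 0.3073 = 272.5751 reed
272.5751 reed × 1.811 = 493.6335061 ox
Net change: 493.6335061 − 500 = -6.3664939 ox

-6.3665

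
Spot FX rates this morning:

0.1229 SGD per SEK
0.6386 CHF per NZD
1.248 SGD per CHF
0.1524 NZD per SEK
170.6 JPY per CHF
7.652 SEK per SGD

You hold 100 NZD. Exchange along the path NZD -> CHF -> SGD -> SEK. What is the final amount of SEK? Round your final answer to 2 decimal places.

609.84

100 NZD × 0.6386 = 63.86 CHF
63.86 CHF × 1.248 = 79.69728 SGD
79.69728 SGD × 7.652 = 609.84358656 SEK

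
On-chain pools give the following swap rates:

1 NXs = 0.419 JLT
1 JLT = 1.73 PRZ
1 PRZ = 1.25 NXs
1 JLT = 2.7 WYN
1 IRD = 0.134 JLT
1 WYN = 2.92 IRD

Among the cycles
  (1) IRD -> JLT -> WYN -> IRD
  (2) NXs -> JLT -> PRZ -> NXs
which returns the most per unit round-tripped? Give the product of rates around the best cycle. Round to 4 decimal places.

(1) 0.134 × 2.7 × 2.92 = 1.05646
(2) 0.419 × 1.73 × 1.25 = 0.90609
Highest is cycle (1) at 1.0565 (>1, arbitrage).

1.0565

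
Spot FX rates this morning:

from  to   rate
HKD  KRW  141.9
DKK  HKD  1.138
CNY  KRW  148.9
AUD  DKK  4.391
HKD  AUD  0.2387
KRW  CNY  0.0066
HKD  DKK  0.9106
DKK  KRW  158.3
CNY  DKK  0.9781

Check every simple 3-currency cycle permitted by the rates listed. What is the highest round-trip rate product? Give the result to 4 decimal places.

HKD→AUD→DKK→HKD: 0.2387 × 4.391 × 1.138 = 1.19277
KRW→CNY→DKK→KRW: 0.0066 × 0.9781 × 158.3 = 1.02190
Maximum is HKD→AUD→DKK→HKD at 1.1928; arbitrage exists.

1.1928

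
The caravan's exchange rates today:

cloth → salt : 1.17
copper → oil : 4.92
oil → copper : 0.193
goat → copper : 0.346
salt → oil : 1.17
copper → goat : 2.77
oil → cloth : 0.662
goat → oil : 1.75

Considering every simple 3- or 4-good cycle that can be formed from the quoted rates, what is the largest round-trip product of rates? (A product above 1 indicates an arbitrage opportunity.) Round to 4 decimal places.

0.9356

goat→oil→copper→goat: 1.75 × 0.193 × 2.77 = 0.93557
salt→oil→cloth→salt: 1.17 × 0.662 × 1.17 = 0.90621
Maximum is goat→oil→copper→goat at 0.9356; no arbitrage — every cycle loses value.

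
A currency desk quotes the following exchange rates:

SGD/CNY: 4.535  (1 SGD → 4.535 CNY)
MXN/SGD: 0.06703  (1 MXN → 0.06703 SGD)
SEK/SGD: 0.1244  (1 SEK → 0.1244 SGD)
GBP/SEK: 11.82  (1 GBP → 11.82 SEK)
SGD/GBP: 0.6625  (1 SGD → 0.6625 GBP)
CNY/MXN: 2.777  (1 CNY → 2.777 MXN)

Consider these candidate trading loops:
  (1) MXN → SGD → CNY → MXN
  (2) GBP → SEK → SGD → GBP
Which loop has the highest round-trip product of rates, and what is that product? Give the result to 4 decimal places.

(1) 0.06703 × 4.535 × 2.777 = 0.84416
(2) 11.82 × 0.1244 × 0.6625 = 0.97415
Highest is cycle (2) at 0.9741 (≤1, no arbitrage).

0.9741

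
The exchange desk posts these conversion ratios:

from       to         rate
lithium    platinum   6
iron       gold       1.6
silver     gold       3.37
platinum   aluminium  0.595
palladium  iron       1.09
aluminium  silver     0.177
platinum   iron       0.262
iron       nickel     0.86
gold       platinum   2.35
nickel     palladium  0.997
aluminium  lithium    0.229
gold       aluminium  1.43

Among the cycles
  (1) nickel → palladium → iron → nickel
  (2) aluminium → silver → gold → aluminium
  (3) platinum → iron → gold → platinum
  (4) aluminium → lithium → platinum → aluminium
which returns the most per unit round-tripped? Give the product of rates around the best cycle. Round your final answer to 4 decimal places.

0.9851

(1) 0.997 × 1.09 × 0.86 = 0.93459
(2) 0.177 × 3.37 × 1.43 = 0.85298
(3) 0.262 × 1.6 × 2.35 = 0.98512
(4) 0.229 × 6 × 0.595 = 0.81753
Highest is cycle (3) at 0.9851 (≤1, no arbitrage).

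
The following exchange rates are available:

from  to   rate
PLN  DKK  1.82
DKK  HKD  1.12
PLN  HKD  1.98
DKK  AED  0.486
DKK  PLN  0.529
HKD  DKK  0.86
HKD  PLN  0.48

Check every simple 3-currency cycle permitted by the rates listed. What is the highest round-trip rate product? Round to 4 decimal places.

HKD→PLN→DKK→HKD: 0.48 × 1.82 × 1.12 = 0.97843
HKD→DKK→PLN→HKD: 0.86 × 0.529 × 1.98 = 0.90078
Maximum is HKD→PLN→DKK→HKD at 0.9784; no arbitrage — every cycle loses value.

0.9784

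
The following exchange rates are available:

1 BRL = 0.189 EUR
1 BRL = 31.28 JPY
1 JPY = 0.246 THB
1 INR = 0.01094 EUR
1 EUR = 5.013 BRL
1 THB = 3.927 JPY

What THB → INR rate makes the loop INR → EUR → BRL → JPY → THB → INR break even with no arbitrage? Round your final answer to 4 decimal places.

Known legs of the cycle: 0.01094 × 5.013 × 31.28 × 0.246 = 0.4220043018336
For no arbitrage the full-cycle product must be 1, so the missing rate is 1 / 0.4220043018336 ≈ 2.369644.

2.3696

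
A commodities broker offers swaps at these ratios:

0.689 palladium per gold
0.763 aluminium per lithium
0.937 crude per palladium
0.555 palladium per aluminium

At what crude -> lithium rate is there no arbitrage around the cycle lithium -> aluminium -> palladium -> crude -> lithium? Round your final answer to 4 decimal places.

Known legs of the cycle: 0.763 × 0.555 × 0.937 = 0.396786705
For no arbitrage the full-cycle product must be 1, so the missing rate is 1 / 0.396786705 ≈ 2.520246.

2.5202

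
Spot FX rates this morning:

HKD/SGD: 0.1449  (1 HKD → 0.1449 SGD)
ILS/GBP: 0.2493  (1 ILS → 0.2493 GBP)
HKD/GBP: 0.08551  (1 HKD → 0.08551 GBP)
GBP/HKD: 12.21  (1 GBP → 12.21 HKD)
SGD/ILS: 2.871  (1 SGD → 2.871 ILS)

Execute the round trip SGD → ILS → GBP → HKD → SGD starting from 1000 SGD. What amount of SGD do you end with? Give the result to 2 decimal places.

1266.31

1000 SGD × 2.871 = 2871 ILS
2871 ILS × 0.2493 = 715.7403 GBP
715.7403 GBP × 12.21 = 8739.189063 HKD
8739.189063 HKD × 0.1449 = 1266.3084952287 SGD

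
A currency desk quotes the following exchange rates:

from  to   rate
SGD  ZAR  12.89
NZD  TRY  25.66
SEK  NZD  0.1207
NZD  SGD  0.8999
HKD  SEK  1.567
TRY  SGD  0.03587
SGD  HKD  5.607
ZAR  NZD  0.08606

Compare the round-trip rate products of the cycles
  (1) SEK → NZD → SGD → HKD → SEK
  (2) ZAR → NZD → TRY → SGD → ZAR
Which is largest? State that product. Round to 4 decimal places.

1.0210

(1) 0.1207 × 0.8999 × 5.607 × 1.567 = 0.95434
(2) 0.08606 × 25.66 × 0.03587 × 12.89 = 1.02104
Highest is cycle (2) at 1.0210 (>1, arbitrage).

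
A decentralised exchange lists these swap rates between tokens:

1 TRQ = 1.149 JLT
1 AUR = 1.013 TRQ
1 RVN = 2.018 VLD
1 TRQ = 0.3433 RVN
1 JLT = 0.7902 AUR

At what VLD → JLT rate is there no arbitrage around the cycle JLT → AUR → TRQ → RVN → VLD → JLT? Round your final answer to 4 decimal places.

1.8033

Known legs of the cycle: 0.7902 × 1.013 × 0.3433 × 2.018 = 0.55455092754444
For no arbitrage the full-cycle product must be 1, so the missing rate is 1 / 0.55455092754444 ≈ 1.803261.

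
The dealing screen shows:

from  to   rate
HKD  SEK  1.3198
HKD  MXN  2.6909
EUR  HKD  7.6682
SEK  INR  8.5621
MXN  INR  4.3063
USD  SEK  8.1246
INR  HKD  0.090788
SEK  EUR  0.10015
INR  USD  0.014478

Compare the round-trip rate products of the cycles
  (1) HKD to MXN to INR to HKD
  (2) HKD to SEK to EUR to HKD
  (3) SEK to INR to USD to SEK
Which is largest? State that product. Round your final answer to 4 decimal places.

1.0520

(1) 2.6909 × 4.3063 × 0.090788 = 1.05204
(2) 1.3198 × 0.10015 × 7.6682 = 1.01357
(3) 8.5621 × 0.014478 × 8.1246 = 1.00714
Highest is cycle (1) at 1.0520 (>1, arbitrage).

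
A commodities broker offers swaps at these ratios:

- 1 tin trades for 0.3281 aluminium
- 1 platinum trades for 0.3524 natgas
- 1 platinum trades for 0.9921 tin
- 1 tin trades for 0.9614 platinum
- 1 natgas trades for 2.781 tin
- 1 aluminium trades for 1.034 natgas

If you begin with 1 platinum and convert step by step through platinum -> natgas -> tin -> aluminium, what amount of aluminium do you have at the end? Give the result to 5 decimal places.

1 platinum × 0.3524 = 0.3524 natgas
0.3524 natgas × 2.781 = 0.9800244 tin
0.9800244 tin × 0.3281 = 0.32154600564 aluminium

0.32155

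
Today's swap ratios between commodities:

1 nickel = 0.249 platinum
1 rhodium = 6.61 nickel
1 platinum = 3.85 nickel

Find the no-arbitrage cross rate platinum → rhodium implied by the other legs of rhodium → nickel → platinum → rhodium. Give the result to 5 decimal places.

Known legs of the cycle: 6.61 × 0.249 = 1.64589
For no arbitrage the full-cycle product must be 1, so the missing rate is 1 / 1.64589 ≈ 0.6075740.

0.60757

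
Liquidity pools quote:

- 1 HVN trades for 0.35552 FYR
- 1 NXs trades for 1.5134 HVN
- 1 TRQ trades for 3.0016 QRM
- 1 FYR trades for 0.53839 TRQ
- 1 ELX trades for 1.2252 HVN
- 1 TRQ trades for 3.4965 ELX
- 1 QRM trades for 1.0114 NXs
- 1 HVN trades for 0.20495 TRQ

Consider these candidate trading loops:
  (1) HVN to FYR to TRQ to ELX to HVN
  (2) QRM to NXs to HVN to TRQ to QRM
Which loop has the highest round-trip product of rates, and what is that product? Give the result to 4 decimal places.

(1) 0.35552 × 0.53839 × 3.4965 × 1.2252 = 0.81998
(2) 1.0114 × 1.5134 × 0.20495 × 3.0016 = 0.94162
Highest is cycle (2) at 0.9416 (≤1, no arbitrage).

0.9416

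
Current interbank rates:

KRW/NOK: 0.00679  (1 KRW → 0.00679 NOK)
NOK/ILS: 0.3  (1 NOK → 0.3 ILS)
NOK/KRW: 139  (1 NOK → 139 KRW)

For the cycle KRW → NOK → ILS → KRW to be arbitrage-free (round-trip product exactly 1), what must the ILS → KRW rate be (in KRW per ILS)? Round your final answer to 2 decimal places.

490.92

Known legs of the cycle: 0.00679 × 0.3 = 0.002037
For no arbitrage the full-cycle product must be 1, so the missing rate is 1 / 0.002037 ≈ 490.9180.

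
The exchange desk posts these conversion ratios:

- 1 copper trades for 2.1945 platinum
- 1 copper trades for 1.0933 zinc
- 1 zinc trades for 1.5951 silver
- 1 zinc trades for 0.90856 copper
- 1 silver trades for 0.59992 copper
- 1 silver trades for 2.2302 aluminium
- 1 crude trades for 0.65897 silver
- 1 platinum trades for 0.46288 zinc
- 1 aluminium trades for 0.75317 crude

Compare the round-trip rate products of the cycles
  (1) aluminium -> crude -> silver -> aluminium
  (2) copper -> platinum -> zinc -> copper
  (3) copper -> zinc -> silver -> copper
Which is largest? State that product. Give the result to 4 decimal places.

(1) 0.75317 × 0.65897 × 2.2302 = 1.10688
(2) 2.1945 × 0.46288 × 0.90856 = 0.92291
(3) 1.0933 × 1.5951 × 0.59992 = 1.04621
Highest is cycle (1) at 1.1069 (>1, arbitrage).

1.1069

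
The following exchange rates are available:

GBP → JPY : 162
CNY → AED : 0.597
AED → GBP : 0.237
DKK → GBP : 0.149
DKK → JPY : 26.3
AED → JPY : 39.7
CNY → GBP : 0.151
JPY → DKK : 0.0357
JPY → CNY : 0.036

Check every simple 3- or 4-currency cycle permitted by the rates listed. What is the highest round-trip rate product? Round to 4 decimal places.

JPY→CNY→GBP→JPY: 0.036 × 0.151 × 162 = 0.88063
JPY→DKK→GBP→JPY: 0.0357 × 0.149 × 162 = 0.86173
AED→JPY→CNY→AED: 39.7 × 0.036 × 0.597 = 0.85323
AED→GBP→JPY→CNY→AED: 0.237 × 162 × 0.036 × 0.597 = 0.82516
Maximum is JPY→CNY→GBP→JPY at 0.8806; no arbitrage — every cycle loses value.

0.8806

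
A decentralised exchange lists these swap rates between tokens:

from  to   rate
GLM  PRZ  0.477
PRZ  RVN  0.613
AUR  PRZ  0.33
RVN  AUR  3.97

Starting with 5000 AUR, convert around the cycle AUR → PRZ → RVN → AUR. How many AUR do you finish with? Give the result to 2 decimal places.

5000 AUR × 0.33 = 1650 PRZ
1650 PRZ × 0.613 = 1011.45 RVN
1011.45 RVN × 3.97 = 4015.4565 AUR

4015.46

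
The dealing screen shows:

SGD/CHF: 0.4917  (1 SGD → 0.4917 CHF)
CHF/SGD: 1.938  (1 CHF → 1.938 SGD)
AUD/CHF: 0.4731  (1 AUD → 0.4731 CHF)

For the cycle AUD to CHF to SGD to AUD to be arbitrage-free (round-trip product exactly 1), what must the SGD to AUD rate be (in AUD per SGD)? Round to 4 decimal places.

1.0907

Known legs of the cycle: 0.4731 × 1.938 = 0.9168678
For no arbitrage the full-cycle product must be 1, so the missing rate is 1 / 0.9168678 ≈ 1.090670.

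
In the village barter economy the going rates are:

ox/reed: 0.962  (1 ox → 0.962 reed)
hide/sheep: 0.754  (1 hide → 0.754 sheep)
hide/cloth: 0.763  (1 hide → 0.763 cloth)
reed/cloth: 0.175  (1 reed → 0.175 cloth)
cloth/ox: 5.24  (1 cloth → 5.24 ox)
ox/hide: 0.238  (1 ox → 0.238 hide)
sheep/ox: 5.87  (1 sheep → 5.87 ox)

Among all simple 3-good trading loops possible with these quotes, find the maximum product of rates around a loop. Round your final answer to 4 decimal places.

1.0534

sheep→ox→hide→sheep: 5.87 × 0.238 × 0.754 = 1.05338
hide→cloth→ox→hide: 0.763 × 5.24 × 0.238 = 0.95155
cloth→ox→reed→cloth: 5.24 × 0.962 × 0.175 = 0.88215
Maximum is sheep→ox→hide→sheep at 1.0534; arbitrage exists.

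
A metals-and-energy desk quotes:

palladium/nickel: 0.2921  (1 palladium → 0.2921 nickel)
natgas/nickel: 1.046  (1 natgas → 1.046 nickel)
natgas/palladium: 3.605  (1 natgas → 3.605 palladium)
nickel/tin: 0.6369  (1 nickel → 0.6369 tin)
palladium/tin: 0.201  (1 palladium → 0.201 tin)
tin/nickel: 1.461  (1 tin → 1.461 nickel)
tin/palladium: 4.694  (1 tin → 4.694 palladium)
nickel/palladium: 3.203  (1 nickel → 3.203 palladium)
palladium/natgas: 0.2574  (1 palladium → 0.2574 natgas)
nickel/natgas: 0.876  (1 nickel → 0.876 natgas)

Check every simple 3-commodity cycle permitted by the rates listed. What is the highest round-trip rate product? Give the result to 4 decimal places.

0.9406

nickel→palladium→tin→nickel: 3.203 × 0.201 × 1.461 = 0.94060
natgas→palladium→nickel→natgas: 3.605 × 0.2921 × 0.876 = 0.92245
nickel→tin→palladium→nickel: 0.6369 × 4.694 × 0.2921 = 0.87326
natgas→nickel→palladium→natgas: 1.046 × 3.203 × 0.2574 = 0.86238
Maximum is nickel→palladium→tin→nickel at 0.9406; no arbitrage — every cycle loses value.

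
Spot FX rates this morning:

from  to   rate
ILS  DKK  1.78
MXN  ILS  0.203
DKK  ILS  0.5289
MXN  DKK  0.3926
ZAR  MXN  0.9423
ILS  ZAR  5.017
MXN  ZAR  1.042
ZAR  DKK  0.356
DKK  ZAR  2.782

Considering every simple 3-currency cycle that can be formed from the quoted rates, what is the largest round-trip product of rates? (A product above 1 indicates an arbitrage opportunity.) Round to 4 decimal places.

ZAR→MXN→DKK→ZAR: 0.9423 × 0.3926 × 2.782 = 1.02919
ZAR→MXN→ILS→ZAR: 0.9423 × 0.203 × 5.017 = 0.95969
ZAR→DKK→ILS→ZAR: 0.356 × 0.5289 × 5.017 = 0.94464
Maximum is ZAR→MXN→DKK→ZAR at 1.0292; arbitrage exists.

1.0292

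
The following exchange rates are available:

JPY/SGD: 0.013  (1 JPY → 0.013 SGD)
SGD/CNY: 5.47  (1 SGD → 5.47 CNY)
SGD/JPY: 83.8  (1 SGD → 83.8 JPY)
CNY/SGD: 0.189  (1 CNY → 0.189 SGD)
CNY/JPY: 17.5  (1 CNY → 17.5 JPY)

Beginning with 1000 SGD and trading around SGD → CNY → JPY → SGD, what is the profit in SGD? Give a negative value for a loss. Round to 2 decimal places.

1000 SGD × 5.47 = 5470 CNY
5470 CNY × 17.5 = 95725 JPY
95725 JPY × 0.013 = 1244.425 SGD
Net change: 1244.425 − 1000 = 244.425 SGD

244.43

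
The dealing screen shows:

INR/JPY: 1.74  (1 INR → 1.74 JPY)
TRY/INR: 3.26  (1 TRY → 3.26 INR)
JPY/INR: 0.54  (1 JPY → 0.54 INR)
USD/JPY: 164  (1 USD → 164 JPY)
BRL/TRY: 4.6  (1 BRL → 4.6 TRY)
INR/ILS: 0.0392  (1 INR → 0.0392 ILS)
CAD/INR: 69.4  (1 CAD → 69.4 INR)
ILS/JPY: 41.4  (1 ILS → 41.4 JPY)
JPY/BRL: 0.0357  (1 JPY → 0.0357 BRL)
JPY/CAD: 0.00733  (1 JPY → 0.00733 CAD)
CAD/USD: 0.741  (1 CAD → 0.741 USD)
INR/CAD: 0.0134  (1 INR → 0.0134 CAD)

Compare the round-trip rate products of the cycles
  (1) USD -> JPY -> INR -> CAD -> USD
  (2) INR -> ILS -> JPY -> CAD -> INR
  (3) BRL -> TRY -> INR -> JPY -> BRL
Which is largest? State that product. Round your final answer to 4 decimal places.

0.9315

(1) 164 × 0.54 × 0.0134 × 0.741 = 0.87935
(2) 0.0392 × 41.4 × 0.00733 × 69.4 = 0.82556
(3) 4.6 × 3.26 × 1.74 × 0.0357 = 0.93152
Highest is cycle (3) at 0.9315 (≤1, no arbitrage).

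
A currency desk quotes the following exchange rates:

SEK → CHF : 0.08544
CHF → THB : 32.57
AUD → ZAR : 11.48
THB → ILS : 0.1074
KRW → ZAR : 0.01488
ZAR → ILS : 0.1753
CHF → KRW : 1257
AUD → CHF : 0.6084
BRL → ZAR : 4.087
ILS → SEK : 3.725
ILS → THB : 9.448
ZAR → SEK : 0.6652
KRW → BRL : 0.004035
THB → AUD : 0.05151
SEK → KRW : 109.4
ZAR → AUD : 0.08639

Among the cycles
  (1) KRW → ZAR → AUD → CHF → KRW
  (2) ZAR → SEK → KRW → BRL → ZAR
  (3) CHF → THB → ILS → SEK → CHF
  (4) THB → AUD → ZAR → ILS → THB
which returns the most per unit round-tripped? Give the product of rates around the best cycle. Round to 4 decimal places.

1.2001

(1) 0.01488 × 0.08639 × 0.6084 × 1257 = 0.98308
(2) 0.6652 × 109.4 × 0.004035 × 4.087 = 1.20010
(3) 32.57 × 0.1074 × 3.725 × 0.08544 = 1.11329
(4) 0.05151 × 11.48 × 0.1753 × 9.448 = 0.97939
Highest is cycle (2) at 1.2001 (>1, arbitrage).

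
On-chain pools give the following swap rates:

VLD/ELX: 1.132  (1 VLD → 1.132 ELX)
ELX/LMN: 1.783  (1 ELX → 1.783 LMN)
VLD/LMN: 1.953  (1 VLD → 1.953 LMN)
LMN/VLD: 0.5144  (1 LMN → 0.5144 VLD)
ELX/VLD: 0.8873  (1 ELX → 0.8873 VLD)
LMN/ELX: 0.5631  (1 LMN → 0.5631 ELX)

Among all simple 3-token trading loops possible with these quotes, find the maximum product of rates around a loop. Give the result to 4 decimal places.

ELX→LMN→VLD→ELX: 1.783 × 0.5144 × 1.132 = 1.03824
ELX→VLD→LMN→ELX: 0.8873 × 1.953 × 0.5631 = 0.97579
Maximum is ELX→LMN→VLD→ELX at 1.0382; arbitrage exists.

1.0382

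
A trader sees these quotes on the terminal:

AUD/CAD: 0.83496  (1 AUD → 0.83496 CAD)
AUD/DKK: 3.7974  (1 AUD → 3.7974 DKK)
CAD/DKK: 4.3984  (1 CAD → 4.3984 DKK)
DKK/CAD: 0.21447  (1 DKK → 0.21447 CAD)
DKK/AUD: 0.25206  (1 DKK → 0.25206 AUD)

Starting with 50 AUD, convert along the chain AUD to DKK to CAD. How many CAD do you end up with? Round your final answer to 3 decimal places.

40.721

50 AUD × 3.7974 = 189.87 DKK
189.87 DKK × 0.21447 = 40.7214189 CAD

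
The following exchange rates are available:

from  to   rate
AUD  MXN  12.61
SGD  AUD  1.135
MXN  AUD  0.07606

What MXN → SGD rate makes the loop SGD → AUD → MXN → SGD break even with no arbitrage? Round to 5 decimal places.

Known legs of the cycle: 1.135 × 12.61 = 14.31235
For no arbitrage the full-cycle product must be 1, so the missing rate is 1 / 14.31235 ≈ 0.0698697.

0.06987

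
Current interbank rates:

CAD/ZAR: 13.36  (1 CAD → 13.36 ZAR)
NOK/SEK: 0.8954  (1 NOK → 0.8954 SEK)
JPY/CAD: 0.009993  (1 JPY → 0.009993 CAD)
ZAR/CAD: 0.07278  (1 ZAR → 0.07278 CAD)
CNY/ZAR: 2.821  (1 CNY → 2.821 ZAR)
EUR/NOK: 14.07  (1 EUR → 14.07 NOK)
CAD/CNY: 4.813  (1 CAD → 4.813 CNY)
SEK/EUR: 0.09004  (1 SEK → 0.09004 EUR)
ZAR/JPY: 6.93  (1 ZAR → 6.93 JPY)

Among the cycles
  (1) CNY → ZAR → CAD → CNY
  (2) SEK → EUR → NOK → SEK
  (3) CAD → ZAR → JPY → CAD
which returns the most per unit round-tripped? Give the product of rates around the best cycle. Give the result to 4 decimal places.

(1) 2.821 × 0.07278 × 4.813 = 0.98817
(2) 0.09004 × 14.07 × 0.8954 = 1.13435
(3) 13.36 × 6.93 × 0.009993 = 0.92520
Highest is cycle (2) at 1.1343 (>1, arbitrage).

1.1343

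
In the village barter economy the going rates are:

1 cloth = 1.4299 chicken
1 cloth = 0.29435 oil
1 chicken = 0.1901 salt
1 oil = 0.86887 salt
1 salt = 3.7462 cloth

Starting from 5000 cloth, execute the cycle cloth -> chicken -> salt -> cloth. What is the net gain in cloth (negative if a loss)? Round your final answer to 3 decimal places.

5000 cloth × 1.4299 = 7149.5 chicken
7149.5 chicken × 0.1901 = 1359.11995 salt
1359.11995 salt × 3.7462 = 5091.53515669 cloth
Net change: 5091.53515669 − 5000 = 91.53515669 cloth

91.535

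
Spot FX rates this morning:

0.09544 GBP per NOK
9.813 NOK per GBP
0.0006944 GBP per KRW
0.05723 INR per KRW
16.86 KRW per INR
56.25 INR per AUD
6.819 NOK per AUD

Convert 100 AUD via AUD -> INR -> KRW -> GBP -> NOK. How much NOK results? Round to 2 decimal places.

646.24

100 AUD × 56.25 = 5625 INR
5625 INR × 16.86 = 94837.5 KRW
94837.5 KRW × 0.0006944 = 65.85516 GBP
65.85516 GBP × 9.813 = 646.23668508 NOK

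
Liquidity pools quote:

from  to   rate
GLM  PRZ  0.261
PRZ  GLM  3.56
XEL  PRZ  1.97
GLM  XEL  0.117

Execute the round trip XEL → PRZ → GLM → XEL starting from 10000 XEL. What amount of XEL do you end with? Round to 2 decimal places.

8205.44

10000 XEL × 1.97 = 19700 PRZ
19700 PRZ × 3.56 = 70132 GLM
70132 GLM × 0.117 = 8205.444 XEL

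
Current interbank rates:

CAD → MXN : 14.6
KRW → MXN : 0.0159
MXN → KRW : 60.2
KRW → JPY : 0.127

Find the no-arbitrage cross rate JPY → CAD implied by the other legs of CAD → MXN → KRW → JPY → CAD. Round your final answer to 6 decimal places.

Known legs of the cycle: 14.6 × 60.2 × 0.127 = 111.62284
For no arbitrage the full-cycle product must be 1, so the missing rate is 1 / 111.62284 ≈ 0.00895874.

0.008959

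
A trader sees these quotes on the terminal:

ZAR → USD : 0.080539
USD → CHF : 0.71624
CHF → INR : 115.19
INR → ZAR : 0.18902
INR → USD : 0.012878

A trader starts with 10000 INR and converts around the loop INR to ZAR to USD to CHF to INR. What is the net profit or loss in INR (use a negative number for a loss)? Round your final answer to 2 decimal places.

2559.93

10000 INR × 0.18902 = 1890.2 ZAR
1890.2 ZAR × 0.080539 = 152.2348178 USD
152.2348178 USD × 0.71624 = 109.036665901072 CHF
109.036665901072 CHF × 115.19 = 12559.93354514448368 INR
Net change: 12559.93354514448368 − 10000 = 2559.93354514448368 INR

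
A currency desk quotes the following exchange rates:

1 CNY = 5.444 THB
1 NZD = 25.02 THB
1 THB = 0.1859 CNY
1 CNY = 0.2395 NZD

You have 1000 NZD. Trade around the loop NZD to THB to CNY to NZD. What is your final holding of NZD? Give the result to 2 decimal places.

1000 NZD × 25.02 = 25020 THB
25020 THB × 0.1859 = 4651.218 CNY
4651.218 CNY × 0.2395 = 1113.966711 NZD

1113.97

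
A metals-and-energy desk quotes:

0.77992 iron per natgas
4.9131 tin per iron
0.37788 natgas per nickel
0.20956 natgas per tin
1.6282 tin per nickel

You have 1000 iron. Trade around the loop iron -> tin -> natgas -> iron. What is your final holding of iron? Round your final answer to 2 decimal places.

803.00

1000 iron × 4.9131 = 4913.1 tin
4913.1 tin × 0.20956 = 1029.589236 natgas
1029.589236 natgas × 0.77992 = 802.99723694112 iron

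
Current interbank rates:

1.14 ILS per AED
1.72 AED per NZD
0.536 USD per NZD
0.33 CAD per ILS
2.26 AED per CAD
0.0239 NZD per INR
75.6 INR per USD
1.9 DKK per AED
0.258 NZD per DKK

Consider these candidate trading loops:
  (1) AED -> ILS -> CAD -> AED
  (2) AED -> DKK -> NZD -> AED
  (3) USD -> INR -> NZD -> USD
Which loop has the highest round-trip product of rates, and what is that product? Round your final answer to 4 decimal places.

(1) 1.14 × 0.33 × 2.26 = 0.85021
(2) 1.9 × 0.258 × 1.72 = 0.84314
(3) 75.6 × 0.0239 × 0.536 = 0.96847
Highest is cycle (3) at 0.9685 (≤1, no arbitrage).

0.9685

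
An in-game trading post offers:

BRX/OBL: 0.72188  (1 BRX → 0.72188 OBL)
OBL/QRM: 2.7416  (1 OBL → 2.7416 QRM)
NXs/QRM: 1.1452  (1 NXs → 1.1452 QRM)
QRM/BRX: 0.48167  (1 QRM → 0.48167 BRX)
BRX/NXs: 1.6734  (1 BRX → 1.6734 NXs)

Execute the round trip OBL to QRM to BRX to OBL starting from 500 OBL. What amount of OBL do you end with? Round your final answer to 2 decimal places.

500 OBL × 2.7416 = 1370.8 QRM
1370.8 QRM × 0.48167 = 660.273236 BRX
660.273236 BRX × 0.72188 = 476.63804360368 OBL

476.64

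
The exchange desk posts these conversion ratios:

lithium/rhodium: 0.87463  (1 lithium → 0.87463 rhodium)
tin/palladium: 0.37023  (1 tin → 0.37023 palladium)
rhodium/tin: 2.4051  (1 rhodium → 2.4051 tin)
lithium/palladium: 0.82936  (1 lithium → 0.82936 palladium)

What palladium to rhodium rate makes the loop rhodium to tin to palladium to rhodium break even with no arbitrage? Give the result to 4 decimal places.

1.1230

Known legs of the cycle: 2.4051 × 0.37023 = 0.890440173
For no arbitrage the full-cycle product must be 1, so the missing rate is 1 / 0.890440173 ≈ 1.123040.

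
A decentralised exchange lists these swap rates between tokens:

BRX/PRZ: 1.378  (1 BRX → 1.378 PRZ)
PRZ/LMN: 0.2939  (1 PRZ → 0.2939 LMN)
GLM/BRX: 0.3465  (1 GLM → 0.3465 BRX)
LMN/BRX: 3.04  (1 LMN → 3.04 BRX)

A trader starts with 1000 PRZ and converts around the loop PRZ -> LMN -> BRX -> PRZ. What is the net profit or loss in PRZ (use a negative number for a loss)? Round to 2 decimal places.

1000 PRZ × 0.2939 = 293.9 LMN
293.9 LMN × 3.04 = 893.456 BRX
893.456 BRX × 1.378 = 1231.182368 PRZ
Net change: 1231.182368 − 1000 = 231.182368 PRZ

231.18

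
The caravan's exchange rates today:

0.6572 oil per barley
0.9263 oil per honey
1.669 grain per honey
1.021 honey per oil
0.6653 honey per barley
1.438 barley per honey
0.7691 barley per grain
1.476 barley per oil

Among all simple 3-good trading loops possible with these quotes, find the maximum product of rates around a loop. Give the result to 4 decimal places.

barley→oil→honey→barley: 0.6572 × 1.021 × 1.438 = 0.96490
barley→honey→oil→barley: 0.6653 × 0.9263 × 1.476 = 0.90961
barley→honey→grain→barley: 0.6653 × 1.669 × 0.7691 = 0.85400
Maximum is barley→oil→honey→barley at 0.9649; no arbitrage — every cycle loses value.

0.9649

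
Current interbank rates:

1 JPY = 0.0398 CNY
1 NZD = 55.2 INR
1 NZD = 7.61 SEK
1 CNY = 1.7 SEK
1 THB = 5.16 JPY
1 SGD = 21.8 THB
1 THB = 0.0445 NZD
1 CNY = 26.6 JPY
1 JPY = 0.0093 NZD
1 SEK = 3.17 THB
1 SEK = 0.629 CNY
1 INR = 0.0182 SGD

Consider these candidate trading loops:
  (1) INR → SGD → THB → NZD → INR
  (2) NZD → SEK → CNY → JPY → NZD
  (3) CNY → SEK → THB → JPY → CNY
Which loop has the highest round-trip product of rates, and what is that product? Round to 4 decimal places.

1.1841

(1) 0.0182 × 21.8 × 0.0445 × 55.2 = 0.97460
(2) 7.61 × 0.629 × 26.6 × 0.0093 = 1.18413
(3) 1.7 × 3.17 × 5.16 × 0.0398 = 1.10673
Highest is cycle (2) at 1.1841 (>1, arbitrage).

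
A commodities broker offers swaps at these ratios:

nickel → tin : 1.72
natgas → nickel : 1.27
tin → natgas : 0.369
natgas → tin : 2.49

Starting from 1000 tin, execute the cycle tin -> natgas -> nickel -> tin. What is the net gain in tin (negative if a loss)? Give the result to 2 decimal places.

1000 tin × 0.369 = 369 natgas
369 natgas × 1.27 = 468.63 nickel
468.63 nickel × 1.72 = 806.0436 tin
Net change: 806.0436 − 1000 = -193.9564 tin

-193.96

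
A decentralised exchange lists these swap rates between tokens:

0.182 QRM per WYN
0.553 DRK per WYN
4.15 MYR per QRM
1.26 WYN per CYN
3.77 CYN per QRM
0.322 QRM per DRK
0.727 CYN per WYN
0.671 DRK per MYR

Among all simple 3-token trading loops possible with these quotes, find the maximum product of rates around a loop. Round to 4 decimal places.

0.8967

MYR→DRK→QRM→MYR: 0.671 × 0.322 × 4.15 = 0.89666
CYN→WYN→QRM→CYN: 1.26 × 0.182 × 3.77 = 0.86454
Maximum is MYR→DRK→QRM→MYR at 0.8967; no arbitrage — every cycle loses value.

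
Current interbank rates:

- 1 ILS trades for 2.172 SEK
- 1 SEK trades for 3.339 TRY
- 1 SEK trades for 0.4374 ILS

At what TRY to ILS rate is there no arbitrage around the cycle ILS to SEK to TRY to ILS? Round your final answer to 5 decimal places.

0.13789

Known legs of the cycle: 2.172 × 3.339 = 7.252308
For no arbitrage the full-cycle product must be 1, so the missing rate is 1 / 7.252308 ≈ 0.1378871.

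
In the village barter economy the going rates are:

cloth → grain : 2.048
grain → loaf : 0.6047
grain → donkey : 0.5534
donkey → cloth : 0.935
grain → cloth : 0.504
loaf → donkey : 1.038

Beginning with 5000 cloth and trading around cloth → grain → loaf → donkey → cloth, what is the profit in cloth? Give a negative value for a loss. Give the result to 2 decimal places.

1009.65

5000 cloth × 2.048 = 10240 grain
10240 grain × 0.6047 = 6192.128 loaf
6192.128 loaf × 1.038 = 6427.428864 donkey
6427.428864 donkey × 0.935 = 6009.64598784 cloth
Net change: 6009.64598784 − 5000 = 1009.64598784 cloth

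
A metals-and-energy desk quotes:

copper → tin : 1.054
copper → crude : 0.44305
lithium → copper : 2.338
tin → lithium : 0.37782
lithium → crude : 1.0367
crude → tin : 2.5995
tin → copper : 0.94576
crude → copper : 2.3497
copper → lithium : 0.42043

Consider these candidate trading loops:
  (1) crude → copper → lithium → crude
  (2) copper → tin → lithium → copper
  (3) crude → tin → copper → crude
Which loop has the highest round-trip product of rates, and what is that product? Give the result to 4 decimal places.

1.0892

(1) 2.3497 × 0.42043 × 1.0367 = 1.02414
(2) 1.054 × 0.37782 × 2.338 = 0.93104
(3) 2.5995 × 0.94576 × 0.44305 = 1.08924
Highest is cycle (3) at 1.0892 (>1, arbitrage).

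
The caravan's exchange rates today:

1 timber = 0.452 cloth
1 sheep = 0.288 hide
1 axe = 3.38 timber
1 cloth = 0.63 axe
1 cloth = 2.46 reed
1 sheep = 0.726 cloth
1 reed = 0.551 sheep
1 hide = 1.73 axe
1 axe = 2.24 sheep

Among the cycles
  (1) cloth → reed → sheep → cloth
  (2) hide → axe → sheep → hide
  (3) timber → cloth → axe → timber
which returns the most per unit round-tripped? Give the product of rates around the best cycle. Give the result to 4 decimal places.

(1) 2.46 × 0.551 × 0.726 = 0.98406
(2) 1.73 × 2.24 × 0.288 = 1.11606
(3) 0.452 × 0.63 × 3.38 = 0.96249
Highest is cycle (2) at 1.1161 (>1, arbitrage).

1.1161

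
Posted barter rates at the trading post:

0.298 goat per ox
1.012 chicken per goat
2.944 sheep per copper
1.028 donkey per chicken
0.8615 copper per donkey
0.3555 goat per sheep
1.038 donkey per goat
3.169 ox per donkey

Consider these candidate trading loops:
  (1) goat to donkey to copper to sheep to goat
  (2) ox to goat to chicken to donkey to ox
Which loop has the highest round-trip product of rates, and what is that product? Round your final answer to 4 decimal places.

(1) 1.038 × 0.8615 × 2.944 × 0.3555 = 0.93590
(2) 0.298 × 1.012 × 1.028 × 3.169 = 0.98245
Highest is cycle (2) at 0.9825 (≤1, no arbitrage).

0.9825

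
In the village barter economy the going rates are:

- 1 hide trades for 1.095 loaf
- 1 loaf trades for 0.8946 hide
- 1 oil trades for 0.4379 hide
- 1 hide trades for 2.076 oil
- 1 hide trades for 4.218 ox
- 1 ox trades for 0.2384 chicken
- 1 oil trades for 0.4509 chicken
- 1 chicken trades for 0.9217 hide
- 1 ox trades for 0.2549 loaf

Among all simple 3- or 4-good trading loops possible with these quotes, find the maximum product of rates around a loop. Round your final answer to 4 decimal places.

ox→loaf→hide→ox: 0.2549 × 0.8946 × 4.218 = 0.96185
ox→chicken→hide→ox: 0.2384 × 0.9217 × 4.218 = 0.92683
oil→chicken→hide→oil: 0.4509 × 0.9217 × 2.076 = 0.86277
Maximum is ox→loaf→hide→ox at 0.9618; no arbitrage — every cycle loses value.

0.9618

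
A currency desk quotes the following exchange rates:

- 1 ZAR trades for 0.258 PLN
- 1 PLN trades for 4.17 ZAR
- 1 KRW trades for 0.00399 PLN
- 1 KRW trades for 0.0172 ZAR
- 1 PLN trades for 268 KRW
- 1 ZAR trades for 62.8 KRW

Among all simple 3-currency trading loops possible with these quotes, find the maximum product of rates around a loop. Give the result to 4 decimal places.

1.1893

KRW→ZAR→PLN→KRW: 0.0172 × 0.258 × 268 = 1.18928
KRW→PLN→ZAR→KRW: 0.00399 × 4.17 × 62.8 = 1.04489
Maximum is KRW→ZAR→PLN→KRW at 1.1893; arbitrage exists.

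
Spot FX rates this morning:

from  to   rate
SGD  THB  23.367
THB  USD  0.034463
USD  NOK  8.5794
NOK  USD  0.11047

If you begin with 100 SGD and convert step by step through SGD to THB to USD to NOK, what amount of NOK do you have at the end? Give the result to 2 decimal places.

100 SGD × 23.367 = 2336.7 THB
2336.7 THB × 0.034463 = 80.5296921 USD
80.5296921 USD × 8.5794 = 690.89644040274 NOK

690.90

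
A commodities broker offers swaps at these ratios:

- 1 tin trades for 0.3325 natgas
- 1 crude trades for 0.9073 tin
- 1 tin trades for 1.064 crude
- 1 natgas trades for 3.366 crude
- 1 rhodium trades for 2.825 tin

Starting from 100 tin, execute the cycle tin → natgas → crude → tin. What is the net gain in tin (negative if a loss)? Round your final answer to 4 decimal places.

1.5446

100 tin × 0.3325 = 33.25 natgas
33.25 natgas × 3.366 = 111.9195 crude
111.9195 crude × 0.9073 = 101.54456235 tin
Net change: 101.54456235 − 100 = 1.54456235 tin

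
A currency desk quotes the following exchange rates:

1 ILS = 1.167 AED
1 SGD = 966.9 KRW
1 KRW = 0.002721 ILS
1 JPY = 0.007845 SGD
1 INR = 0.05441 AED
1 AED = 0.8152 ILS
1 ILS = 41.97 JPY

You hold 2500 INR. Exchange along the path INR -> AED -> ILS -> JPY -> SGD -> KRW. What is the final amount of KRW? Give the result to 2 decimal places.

35301.76

2500 INR × 0.05441 = 136.025 AED
136.025 AED × 0.8152 = 110.88758 ILS
110.88758 ILS × 41.97 = 4653.9517326 JPY
4653.9517326 JPY × 0.007845 = 36.510251342247 SGD
36.510251342247 SGD × 966.9 = 35301.7620228186243 KRW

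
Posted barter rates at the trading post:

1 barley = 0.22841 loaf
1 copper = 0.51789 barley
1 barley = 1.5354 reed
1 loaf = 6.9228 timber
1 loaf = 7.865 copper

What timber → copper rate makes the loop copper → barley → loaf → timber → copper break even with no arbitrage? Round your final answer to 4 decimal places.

Known legs of the cycle: 0.51789 × 0.22841 × 6.9228 = 0.81890669942172
For no arbitrage the full-cycle product must be 1, so the missing rate is 1 / 0.81890669942172 ≈ 1.221140.

1.2211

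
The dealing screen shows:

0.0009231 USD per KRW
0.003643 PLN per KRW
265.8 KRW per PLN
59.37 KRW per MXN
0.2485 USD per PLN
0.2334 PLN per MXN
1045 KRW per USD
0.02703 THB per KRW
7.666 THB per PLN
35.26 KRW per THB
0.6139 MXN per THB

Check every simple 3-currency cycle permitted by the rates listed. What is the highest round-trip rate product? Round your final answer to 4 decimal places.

PLN→THB→MXN→PLN: 7.666 × 0.6139 × 0.2334 = 1.09842
KRW→THB→MXN→KRW: 0.02703 × 0.6139 × 59.37 = 0.98517
KRW→PLN→THB→KRW: 0.003643 × 7.666 × 35.26 = 0.98471
KRW→PLN→USD→KRW: 0.003643 × 0.2485 × 1045 = 0.94602
Maximum is PLN→THB→MXN→PLN at 1.0984; arbitrage exists.

1.0984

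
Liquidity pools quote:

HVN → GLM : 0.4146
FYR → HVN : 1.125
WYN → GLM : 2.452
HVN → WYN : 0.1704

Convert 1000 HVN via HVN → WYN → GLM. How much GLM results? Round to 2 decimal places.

417.82

1000 HVN × 0.1704 = 170.4 WYN
170.4 WYN × 2.452 = 417.8208 GLM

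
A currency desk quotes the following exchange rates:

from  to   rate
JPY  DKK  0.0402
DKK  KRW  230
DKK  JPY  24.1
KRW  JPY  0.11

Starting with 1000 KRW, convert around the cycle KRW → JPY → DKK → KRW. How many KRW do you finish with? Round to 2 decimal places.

1000 KRW × 0.11 = 110 JPY
110 JPY × 0.0402 = 4.422 DKK
4.422 DKK × 230 = 1017.06 KRW

1017.06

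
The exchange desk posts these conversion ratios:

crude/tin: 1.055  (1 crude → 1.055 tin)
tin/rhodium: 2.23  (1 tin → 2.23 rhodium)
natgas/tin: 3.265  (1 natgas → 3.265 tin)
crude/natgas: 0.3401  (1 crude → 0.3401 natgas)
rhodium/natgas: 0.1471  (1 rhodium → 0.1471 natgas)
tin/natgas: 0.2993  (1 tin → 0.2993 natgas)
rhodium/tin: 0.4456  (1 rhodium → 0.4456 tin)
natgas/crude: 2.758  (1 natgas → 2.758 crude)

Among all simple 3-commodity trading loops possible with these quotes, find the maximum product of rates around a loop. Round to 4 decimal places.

rhodium→natgas→tin→rhodium: 0.1471 × 3.265 × 2.23 = 1.07103
crude→tin→natgas→crude: 1.055 × 0.2993 × 2.758 = 0.87087
Maximum is rhodium→natgas→tin→rhodium at 1.0710; arbitrage exists.

1.0710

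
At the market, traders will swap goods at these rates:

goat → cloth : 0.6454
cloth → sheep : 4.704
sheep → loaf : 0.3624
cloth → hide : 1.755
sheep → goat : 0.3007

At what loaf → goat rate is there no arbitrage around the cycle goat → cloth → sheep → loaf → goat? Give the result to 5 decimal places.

Known legs of the cycle: 0.6454 × 4.704 × 0.3624 = 1.10023248384
For no arbitrage the full-cycle product must be 1, so the missing rate is 1 / 1.10023248384 ≈ 0.9088988.

0.90890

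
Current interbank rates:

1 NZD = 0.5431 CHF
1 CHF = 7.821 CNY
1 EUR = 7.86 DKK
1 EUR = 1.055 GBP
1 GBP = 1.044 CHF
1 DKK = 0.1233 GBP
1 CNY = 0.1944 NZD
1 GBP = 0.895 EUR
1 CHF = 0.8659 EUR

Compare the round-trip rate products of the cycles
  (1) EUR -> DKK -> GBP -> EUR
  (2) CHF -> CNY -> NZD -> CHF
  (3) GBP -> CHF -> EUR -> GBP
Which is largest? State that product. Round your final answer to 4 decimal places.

0.9537

(1) 7.86 × 0.1233 × 0.895 = 0.86738
(2) 7.821 × 0.1944 × 0.5431 = 0.82573
(3) 1.044 × 0.8659 × 1.055 = 0.95372
Highest is cycle (3) at 0.9537 (≤1, no arbitrage).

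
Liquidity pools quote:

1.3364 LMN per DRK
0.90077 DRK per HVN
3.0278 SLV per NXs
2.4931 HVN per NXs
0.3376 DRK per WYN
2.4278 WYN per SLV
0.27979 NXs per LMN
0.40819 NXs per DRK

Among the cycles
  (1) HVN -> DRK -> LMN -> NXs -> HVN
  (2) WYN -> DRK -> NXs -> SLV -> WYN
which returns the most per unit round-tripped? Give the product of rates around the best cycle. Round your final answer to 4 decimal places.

1.0130

(1) 0.90077 × 1.3364 × 0.27979 × 2.4931 = 0.83970
(2) 0.3376 × 0.40819 × 3.0278 × 2.4278 = 1.01299
Highest is cycle (2) at 1.0130 (>1, arbitrage).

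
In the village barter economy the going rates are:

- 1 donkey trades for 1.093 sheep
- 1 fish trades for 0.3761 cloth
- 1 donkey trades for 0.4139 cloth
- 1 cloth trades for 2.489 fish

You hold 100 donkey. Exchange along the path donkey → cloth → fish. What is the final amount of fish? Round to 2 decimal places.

103.02

100 donkey × 0.4139 = 41.39 cloth
41.39 cloth × 2.489 = 103.01971 fish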